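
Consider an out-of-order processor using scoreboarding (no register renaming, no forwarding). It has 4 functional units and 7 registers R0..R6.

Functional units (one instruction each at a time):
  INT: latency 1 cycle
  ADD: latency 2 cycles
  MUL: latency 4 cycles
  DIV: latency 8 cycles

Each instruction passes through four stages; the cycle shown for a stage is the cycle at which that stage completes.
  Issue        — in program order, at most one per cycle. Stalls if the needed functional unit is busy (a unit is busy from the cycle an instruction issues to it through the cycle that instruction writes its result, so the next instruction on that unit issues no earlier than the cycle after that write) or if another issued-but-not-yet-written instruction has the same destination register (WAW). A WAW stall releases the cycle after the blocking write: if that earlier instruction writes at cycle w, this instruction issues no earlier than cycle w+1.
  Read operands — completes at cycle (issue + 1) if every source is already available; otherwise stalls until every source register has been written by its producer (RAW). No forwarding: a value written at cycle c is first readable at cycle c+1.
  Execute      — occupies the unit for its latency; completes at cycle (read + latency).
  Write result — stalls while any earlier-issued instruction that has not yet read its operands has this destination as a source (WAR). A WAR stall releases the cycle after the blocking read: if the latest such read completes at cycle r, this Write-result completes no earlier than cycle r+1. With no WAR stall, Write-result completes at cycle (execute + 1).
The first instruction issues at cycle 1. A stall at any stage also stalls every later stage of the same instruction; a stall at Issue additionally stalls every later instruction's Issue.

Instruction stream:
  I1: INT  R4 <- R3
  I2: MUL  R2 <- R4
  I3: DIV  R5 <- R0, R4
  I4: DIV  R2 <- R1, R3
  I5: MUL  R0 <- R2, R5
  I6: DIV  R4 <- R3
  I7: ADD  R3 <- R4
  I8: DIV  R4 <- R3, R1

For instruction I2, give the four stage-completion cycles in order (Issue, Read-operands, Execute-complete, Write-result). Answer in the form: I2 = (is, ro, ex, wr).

[1] I1 dispatched to INT
[2] I1 operands ready, I2 dispatched to MUL
[3] I1 complete, I3 dispatched to DIV
[4] R4←I1
[5] I2 operands ready, I3 operands ready
[9] I2 complete
[10] R2←I2
[13] I3 complete
[14] R5←I3
[15] I4 dispatched to DIV
[16] I4 operands ready, I5 dispatched to MUL
[24] I4 complete
[25] R2←I4
[26] I5 operands ready, I6 dispatched to DIV
[27] I6 operands ready, I7 dispatched to ADD
[30] I5 complete
[31] R0←I5
[35] I6 complete
[36] R4←I6
[37] I7 operands ready, I8 dispatched to DIV
[39] I7 complete
[40] R3←I7
[41] I8 operands ready
[49] I8 complete
[50] R4←I8

I2 = (2, 5, 9, 10)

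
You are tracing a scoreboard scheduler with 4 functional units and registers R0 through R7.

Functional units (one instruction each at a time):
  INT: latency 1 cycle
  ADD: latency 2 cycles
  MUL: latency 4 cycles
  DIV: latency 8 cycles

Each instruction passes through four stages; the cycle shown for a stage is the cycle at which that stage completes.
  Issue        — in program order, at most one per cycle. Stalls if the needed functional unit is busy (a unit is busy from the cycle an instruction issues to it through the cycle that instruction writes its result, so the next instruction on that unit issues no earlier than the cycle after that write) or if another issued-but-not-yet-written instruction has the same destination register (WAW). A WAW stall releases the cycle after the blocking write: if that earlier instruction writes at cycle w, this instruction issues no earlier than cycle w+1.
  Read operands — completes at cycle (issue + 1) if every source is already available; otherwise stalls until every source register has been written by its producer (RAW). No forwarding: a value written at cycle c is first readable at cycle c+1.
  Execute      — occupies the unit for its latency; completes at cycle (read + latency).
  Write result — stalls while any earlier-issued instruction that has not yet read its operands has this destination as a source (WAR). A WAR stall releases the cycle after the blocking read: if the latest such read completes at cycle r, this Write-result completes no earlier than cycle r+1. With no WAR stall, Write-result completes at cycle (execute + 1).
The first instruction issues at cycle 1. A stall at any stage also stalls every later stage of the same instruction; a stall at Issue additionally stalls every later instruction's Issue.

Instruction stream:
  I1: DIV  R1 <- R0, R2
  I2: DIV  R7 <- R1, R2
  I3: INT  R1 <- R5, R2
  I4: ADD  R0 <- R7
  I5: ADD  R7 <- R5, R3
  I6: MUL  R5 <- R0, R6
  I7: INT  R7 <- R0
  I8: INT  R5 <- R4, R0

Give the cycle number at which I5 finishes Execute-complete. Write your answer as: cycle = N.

cycle = 30

c1: issue I1 (DIV)
c2: I1 read-ops
c10: I1 finished on DIV
c11: I1→R1
c12: issue I2 (DIV)
c13: I2 read-ops | issue I3 (INT)
c14: I3 read-ops | issue I4 (ADD)
c15: I3 finished on INT
c16: I3→R1
c21: I2 finished on DIV
c22: I2→R7
c23: I4 read-ops
c25: I4 finished on ADD
c26: I4→R0
c27: issue I5 (ADD)
c28: I5 read-ops | issue I6 (MUL)
c29: I6 read-ops
c30: I5 finished on ADD
c31: I5→R7
c32: issue I7 (INT)
c33: I6 finished on MUL | I7 read-ops
c34: I6→R5 | I7 finished on INT
c35: I7→R7
c36: issue I8 (INT)
c37: I8 read-ops
c38: I8 finished on INT
c39: I8→R5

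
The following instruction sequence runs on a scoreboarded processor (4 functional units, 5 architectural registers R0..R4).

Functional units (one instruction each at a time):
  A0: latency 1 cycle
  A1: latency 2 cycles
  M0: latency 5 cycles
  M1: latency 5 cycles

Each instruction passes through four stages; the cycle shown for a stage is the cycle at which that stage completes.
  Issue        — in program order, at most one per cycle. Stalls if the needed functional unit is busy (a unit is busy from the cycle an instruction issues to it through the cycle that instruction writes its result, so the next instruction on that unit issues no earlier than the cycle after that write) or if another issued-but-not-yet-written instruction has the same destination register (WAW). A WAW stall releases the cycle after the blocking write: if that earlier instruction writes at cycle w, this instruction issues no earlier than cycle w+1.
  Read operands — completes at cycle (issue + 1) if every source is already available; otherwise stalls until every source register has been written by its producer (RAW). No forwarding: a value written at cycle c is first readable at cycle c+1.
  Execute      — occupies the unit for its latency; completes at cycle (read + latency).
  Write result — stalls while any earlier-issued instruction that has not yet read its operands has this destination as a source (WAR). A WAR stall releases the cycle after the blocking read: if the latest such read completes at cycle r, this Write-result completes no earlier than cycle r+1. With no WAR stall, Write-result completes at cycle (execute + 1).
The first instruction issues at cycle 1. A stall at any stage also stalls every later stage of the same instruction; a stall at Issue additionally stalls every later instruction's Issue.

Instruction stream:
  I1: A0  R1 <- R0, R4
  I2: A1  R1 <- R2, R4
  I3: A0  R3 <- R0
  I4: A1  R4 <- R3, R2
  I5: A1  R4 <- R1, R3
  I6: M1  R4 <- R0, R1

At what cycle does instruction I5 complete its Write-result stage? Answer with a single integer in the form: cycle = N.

t=1  I1 dispatched to A0
t=2  I1 operands ready
t=3  I1 complete
t=4  R1←I1
t=5  I2 dispatched to A1
t=6  I2 operands ready · I3 dispatched to A0
t=7  I3 operands ready
t=8  I2 complete · I3 complete
t=9  R1←I2 · R3←I3
t=10  I4 dispatched to A1
t=11  I4 operands ready
t=13  I4 complete
t=14  R4←I4
t=15  I5 dispatched to A1
t=16  I5 operands ready
t=18  I5 complete
t=19  R4←I5
t=20  I6 dispatched to M1
t=21  I6 operands ready
t=26  I6 complete
t=27  R4←I6

cycle = 19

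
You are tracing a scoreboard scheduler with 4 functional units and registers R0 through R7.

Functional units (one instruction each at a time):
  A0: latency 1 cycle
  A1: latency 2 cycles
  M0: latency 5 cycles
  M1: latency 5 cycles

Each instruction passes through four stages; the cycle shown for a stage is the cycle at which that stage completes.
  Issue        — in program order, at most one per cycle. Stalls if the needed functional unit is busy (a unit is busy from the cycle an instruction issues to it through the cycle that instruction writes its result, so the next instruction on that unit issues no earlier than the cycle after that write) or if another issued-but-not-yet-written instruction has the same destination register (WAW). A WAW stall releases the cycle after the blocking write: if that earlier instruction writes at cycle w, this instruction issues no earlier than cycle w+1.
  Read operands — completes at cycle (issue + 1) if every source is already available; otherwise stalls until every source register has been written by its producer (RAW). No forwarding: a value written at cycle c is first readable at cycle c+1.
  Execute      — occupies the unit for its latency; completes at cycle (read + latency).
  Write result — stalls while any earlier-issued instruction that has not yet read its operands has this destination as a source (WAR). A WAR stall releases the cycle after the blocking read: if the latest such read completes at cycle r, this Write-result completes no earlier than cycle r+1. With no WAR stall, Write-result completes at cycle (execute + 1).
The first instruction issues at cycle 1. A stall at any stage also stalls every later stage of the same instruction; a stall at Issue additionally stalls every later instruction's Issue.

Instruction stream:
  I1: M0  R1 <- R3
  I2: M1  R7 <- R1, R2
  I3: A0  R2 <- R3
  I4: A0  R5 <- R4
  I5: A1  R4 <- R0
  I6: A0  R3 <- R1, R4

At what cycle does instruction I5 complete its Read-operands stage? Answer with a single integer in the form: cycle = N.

[1] I1 issues→M0
[2] I1 reads; I2 issues→M1
[3] I3 issues→A0
[4] I3 reads
[5] I3 exec-done
[7] I1 exec-done
[8] I1 writes R1
[9] I2 reads
[10] I3 writes R2
[11] I4 issues→A0
[12] I4 reads; I5 issues→A1
[13] I4 exec-done; I5 reads
[14] I2 exec-done; I4 writes R5
[15] I2 writes R7; I5 exec-done; I6 issues→A0
[16] I5 writes R4
[17] I6 reads
[18] I6 exec-done
[19] I6 writes R3

cycle = 13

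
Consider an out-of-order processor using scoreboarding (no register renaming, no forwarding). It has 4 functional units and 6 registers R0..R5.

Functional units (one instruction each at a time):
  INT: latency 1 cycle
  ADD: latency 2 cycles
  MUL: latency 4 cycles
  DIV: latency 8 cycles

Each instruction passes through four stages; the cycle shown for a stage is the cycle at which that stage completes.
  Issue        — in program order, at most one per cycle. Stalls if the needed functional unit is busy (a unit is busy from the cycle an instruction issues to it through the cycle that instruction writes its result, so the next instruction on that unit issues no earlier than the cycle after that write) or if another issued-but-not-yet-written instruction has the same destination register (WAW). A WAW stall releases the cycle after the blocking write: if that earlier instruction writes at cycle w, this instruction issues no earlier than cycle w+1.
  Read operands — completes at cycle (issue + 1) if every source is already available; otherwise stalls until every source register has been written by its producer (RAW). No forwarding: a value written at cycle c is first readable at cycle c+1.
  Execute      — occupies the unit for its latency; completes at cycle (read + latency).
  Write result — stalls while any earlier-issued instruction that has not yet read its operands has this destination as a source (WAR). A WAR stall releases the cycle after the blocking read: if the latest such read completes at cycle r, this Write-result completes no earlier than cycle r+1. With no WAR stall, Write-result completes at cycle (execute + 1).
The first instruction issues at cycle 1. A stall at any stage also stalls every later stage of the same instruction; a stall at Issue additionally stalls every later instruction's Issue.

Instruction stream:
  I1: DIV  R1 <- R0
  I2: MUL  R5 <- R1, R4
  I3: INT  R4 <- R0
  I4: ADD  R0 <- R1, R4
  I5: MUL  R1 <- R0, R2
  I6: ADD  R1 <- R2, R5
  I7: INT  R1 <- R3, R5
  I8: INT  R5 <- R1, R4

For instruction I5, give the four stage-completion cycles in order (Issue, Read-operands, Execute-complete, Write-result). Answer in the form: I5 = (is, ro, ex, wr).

I5 = (18, 19, 23, 24)

t=1  I1 dispatched to DIV
t=2  I1 operands ready | I2 dispatched to MUL
t=3  I3 dispatched to INT
t=4  I3 operands ready | I4 dispatched to ADD
t=5  I3 complete
t=10  I1 complete
t=11  R1←I1
t=12  I2 operands ready
t=13  R4←I3
t=14  I4 operands ready
t=16  I2 complete | I4 complete
t=17  R5←I2 | R0←I4
t=18  I5 dispatched to MUL
t=19  I5 operands ready
t=23  I5 complete
t=24  R1←I5
t=25  I6 dispatched to ADD
t=26  I6 operands ready
t=28  I6 complete
t=29  R1←I6
t=30  I7 dispatched to INT
t=31  I7 operands ready
t=32  I7 complete
t=33  R1←I7
t=34  I8 dispatched to INT
t=35  I8 operands ready
t=36  I8 complete
t=37  R5←I8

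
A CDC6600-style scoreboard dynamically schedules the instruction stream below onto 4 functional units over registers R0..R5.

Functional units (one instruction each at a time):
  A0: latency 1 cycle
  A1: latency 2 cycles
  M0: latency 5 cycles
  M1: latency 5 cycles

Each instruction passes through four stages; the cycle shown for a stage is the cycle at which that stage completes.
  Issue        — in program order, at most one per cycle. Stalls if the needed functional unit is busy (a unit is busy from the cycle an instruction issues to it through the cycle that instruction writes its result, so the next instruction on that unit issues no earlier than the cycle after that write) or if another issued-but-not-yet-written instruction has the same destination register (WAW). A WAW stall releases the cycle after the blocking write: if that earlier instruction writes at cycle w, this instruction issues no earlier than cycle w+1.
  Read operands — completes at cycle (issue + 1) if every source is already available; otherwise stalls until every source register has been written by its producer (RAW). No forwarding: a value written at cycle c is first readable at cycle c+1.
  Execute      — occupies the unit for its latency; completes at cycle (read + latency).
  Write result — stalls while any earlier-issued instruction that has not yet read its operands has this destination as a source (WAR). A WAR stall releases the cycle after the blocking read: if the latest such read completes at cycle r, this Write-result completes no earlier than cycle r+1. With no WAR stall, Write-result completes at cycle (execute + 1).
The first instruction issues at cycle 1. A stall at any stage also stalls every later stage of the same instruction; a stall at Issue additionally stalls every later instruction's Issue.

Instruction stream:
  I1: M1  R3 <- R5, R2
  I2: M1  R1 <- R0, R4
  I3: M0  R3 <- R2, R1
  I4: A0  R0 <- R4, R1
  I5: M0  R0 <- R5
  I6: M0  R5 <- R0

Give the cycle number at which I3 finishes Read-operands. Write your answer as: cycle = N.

cycle = 17

I1: IS=1 RO=2 EX=7 WR=8
I2: IS=9 RO=10 EX=15 WR=16  [struct: M1 busy until I1 writes@8]
I3: IS=10 RO=17 EX=22 WR=23  [RAW R1: wait I2 write@16]
I4: IS=11 RO=17 EX=18 WR=19  [RAW R1: wait I2 write@16]
I5: IS=24 RO=25 EX=30 WR=31  [struct: M0 busy until I3 writes@23]
I6: IS=32 RO=33 EX=38 WR=39  [struct: M0 busy until I5 writes@31]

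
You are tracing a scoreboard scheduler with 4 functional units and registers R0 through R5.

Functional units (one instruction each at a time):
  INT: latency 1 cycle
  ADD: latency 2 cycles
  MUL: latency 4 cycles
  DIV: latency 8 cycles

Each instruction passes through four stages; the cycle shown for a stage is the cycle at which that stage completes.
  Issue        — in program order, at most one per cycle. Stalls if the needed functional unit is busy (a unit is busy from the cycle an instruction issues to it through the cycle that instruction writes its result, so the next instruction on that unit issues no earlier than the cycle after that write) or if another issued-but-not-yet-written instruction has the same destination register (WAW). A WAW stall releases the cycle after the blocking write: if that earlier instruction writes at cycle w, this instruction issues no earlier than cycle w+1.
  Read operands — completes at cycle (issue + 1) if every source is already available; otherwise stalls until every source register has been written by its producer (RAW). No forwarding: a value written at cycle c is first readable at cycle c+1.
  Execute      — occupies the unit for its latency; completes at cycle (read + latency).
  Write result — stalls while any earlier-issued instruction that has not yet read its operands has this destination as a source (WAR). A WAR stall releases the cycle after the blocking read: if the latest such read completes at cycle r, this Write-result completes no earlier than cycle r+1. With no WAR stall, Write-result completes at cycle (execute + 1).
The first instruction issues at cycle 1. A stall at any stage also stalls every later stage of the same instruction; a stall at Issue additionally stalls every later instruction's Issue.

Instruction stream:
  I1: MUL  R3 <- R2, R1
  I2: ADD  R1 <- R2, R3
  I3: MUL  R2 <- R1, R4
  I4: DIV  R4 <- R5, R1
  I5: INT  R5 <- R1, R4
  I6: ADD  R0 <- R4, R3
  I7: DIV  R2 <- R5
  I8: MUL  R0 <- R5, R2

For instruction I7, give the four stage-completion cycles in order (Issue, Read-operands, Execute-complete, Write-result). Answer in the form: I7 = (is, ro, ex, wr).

cycle 1: issue I1 (MUL)
cycle 2: I1 read-ops, issue I2 (ADD)
cycle 6: I1 finished on MUL
cycle 7: I1→R3
cycle 8: I2 read-ops, issue I3 (MUL)
cycle 9: issue I4 (DIV)
cycle 10: I2 finished on ADD, issue I5 (INT)
cycle 11: I2→R1
cycle 12: I3 read-ops, I4 read-ops, issue I6 (ADD)
cycle 16: I3 finished on MUL
cycle 17: I3→R2
cycle 20: I4 finished on DIV
cycle 21: I4→R4
cycle 22: I5 read-ops, I6 read-ops, issue I7 (DIV)
cycle 23: I5 finished on INT
cycle 24: I5→R5, I6 finished on ADD
cycle 25: I6→R0, I7 read-ops
cycle 26: issue I8 (MUL)
cycle 33: I7 finished on DIV
cycle 34: I7→R2
cycle 35: I8 read-ops
cycle 39: I8 finished on MUL
cycle 40: I8→R0

I7 = (22, 25, 33, 34)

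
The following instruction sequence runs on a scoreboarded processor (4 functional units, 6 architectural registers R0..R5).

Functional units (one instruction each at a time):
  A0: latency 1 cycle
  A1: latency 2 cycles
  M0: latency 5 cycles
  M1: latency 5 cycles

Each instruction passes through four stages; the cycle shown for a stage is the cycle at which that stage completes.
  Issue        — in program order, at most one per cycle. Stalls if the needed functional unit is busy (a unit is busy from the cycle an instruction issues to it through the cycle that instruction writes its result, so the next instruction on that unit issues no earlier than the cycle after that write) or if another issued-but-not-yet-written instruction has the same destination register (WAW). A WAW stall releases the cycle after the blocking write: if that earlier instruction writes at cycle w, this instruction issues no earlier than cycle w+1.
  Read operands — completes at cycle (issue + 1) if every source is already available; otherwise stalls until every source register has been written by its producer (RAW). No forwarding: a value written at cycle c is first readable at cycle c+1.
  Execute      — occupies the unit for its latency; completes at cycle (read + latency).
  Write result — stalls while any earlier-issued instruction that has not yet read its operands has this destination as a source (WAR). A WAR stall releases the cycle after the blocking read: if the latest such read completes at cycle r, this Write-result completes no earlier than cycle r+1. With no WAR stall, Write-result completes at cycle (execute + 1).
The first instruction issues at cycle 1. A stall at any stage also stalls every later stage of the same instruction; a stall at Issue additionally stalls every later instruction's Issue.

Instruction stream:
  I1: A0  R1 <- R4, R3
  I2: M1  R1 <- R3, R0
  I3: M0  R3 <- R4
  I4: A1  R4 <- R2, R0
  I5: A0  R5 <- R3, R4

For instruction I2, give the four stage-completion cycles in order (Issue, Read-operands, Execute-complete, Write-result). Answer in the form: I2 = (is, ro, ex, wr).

c1: I1→A0
c2: I1 RO
c3: I1 EX
c4: I1 WR R1
c5: I2→M1
c6: I2 RO, I3→M0
c7: I3 RO, I4→A1
c8: I4 RO, I5→A0
c10: I4 EX
c11: I2 EX, I4 WR R4
c12: I2 WR R1, I3 EX
c13: I3 WR R3
c14: I5 RO
c15: I5 EX
c16: I5 WR R5

I2 = (5, 6, 11, 12)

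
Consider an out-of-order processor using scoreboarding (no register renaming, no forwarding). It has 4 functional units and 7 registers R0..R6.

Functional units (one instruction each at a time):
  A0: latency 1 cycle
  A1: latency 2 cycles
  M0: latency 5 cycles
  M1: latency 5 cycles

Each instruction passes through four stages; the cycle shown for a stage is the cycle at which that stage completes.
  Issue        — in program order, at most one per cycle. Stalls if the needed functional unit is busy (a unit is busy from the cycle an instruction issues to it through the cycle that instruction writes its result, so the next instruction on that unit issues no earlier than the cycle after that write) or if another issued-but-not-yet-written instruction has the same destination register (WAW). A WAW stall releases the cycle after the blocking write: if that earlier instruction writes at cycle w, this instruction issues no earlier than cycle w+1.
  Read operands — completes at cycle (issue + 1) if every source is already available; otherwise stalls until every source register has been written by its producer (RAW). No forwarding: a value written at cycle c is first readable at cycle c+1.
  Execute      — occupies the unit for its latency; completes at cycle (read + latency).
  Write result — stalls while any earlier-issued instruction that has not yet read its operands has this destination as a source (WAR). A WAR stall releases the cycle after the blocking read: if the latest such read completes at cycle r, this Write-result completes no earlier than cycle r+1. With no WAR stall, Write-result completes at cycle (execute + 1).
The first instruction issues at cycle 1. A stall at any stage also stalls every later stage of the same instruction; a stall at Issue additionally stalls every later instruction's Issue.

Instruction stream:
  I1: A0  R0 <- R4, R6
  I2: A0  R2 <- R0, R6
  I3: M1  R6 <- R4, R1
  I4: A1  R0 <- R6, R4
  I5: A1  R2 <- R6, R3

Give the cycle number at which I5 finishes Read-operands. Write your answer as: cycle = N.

cycle = 19

[1] I1→A0
[2] I1 RO
[3] I1 EX
[4] I1 WR R0
[5] I2→A0
[6] I2 RO | I3→M1
[7] I2 EX | I3 RO | I4→A1
[8] I2 WR R2
[12] I3 EX
[13] I3 WR R6
[14] I4 RO
[16] I4 EX
[17] I4 WR R0
[18] I5→A1
[19] I5 RO
[21] I5 EX
[22] I5 WR R2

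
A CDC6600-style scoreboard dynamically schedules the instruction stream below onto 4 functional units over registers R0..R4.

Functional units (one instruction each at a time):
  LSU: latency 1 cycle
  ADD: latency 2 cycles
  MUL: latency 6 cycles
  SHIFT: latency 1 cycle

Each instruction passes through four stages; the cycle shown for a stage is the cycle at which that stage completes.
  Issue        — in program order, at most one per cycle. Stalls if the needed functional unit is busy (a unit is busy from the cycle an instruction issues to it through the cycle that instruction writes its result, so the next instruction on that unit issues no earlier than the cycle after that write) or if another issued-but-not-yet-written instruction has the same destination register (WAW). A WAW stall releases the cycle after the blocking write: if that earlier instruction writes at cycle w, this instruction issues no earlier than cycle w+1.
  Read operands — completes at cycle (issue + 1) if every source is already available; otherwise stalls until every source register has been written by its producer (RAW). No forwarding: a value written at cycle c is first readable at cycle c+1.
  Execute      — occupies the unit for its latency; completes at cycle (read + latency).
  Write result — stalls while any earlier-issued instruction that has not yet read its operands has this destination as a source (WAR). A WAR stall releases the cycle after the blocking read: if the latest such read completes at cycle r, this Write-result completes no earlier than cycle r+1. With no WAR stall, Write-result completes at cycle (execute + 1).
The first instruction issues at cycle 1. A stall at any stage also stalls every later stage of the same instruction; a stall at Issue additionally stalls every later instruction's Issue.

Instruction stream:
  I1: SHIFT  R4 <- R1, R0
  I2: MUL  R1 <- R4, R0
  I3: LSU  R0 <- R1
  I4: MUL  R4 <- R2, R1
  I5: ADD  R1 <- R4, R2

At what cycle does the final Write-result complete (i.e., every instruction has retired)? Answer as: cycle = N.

cycle = 25

1) issue 1, read 2, done 3, write 4
2) issue 2, read 5, done 11, write 12  <RAW R4: wait I1 write@4>
3) issue 3, read 13, done 14, write 15  <RAW R1: wait I2 write@12>
4) issue 13, read 14, done 20, write 21  <struct: MUL busy until I2 writes@12>
5) issue 14, read 22, done 24, write 25  <RAW R4: wait I4 write@21>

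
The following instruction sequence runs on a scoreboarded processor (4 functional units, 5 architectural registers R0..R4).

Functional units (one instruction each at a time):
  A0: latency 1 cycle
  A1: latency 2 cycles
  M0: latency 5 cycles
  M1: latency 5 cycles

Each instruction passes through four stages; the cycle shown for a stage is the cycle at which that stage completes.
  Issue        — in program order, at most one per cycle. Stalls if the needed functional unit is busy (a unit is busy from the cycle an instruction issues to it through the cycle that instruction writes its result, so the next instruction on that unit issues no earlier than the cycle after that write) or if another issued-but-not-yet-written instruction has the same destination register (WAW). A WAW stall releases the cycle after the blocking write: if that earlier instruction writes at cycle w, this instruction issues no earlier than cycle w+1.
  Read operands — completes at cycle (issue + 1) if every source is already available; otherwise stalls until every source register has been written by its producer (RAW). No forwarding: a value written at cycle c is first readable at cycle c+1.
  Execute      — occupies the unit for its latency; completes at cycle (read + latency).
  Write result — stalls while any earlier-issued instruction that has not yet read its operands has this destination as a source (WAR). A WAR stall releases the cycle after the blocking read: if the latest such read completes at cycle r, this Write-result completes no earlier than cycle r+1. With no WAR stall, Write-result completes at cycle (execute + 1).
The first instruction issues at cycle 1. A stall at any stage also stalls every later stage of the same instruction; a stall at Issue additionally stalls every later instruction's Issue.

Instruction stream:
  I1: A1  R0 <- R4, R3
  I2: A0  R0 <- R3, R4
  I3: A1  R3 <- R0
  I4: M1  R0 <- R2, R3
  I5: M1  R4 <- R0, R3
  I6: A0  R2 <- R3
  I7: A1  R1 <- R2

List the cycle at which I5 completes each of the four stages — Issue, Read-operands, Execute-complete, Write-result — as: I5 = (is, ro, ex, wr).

I5 = (21, 22, 27, 28)

[I1] 1/2/4/5
[I2] 6/7/8/9  (WAW R0: wait I1 write@5)
[I3] 7/10/12/13  (RAW R0: wait I2 write@9)
[I4] 10/14/19/20  (WAW R0: wait I2 write@9; RAW R3: wait I3 write@13)
[I5] 21/22/27/28  (struct: M1 busy until I4 writes@20)
[I6] 22/23/24/25
[I7] 23/26/28/29  (RAW R2: wait I6 write@25)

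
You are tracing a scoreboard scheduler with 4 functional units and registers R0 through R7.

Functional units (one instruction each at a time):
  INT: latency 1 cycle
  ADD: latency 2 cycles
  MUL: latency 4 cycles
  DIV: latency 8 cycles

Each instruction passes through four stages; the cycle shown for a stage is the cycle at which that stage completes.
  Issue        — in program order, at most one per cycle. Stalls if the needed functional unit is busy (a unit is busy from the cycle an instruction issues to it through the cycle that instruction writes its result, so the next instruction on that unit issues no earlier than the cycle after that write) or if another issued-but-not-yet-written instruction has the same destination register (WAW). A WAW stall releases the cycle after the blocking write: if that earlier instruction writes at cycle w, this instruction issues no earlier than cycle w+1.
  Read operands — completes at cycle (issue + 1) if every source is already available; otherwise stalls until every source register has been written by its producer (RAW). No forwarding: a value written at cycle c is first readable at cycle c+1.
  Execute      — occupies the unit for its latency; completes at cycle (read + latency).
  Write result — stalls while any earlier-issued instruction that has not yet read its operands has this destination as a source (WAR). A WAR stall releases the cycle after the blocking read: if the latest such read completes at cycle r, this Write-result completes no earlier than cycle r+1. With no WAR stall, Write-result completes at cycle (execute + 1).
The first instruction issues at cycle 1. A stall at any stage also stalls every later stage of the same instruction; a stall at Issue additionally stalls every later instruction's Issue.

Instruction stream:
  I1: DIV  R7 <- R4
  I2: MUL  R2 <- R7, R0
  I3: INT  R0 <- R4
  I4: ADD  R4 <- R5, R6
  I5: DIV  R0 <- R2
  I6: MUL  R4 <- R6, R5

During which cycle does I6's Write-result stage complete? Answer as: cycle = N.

cycle = 24

[I1] 1/2/10/11
[I2] 2/12/16/17  (RAW R7: wait I1 write@11)
[I3] 3/4/5/13  (WAR R0: wait I2 read@12)
[I4] 4/5/7/8
[I5] 14/18/26/27  (WAW R0: wait I3 write@13; RAW R2: wait I2 write@17)
[I6] 18/19/23/24  (struct: MUL busy until I2 writes@17)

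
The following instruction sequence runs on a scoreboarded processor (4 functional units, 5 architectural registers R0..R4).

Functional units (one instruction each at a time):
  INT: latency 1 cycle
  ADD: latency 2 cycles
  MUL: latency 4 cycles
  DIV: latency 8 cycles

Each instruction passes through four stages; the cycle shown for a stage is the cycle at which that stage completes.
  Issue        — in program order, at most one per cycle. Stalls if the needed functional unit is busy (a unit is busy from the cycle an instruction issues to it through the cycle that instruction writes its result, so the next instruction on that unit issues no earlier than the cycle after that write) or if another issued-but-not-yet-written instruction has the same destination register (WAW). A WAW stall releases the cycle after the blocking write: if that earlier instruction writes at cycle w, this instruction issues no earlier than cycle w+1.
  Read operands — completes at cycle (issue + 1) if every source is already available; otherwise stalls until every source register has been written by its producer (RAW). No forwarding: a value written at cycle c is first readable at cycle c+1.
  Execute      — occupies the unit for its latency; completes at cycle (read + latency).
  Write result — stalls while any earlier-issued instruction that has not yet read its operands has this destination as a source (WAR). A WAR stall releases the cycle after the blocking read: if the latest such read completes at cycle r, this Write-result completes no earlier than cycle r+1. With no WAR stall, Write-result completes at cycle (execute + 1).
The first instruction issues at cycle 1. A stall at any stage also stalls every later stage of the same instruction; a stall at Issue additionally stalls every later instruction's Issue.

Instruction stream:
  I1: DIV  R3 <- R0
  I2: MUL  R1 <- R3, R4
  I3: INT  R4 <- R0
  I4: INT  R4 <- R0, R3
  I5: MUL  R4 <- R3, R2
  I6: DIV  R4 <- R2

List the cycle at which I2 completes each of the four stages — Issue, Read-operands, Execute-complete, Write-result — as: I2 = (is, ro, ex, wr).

I2 = (2, 12, 16, 17)

cycle 1: I1→DIV
cycle 2: I1 RO; I2→MUL
cycle 3: I3→INT
cycle 4: I3 RO
cycle 5: I3 EX
cycle 10: I1 EX
cycle 11: I1 WR R3
cycle 12: I2 RO
cycle 13: I3 WR R4
cycle 14: I4→INT
cycle 15: I4 RO
cycle 16: I2 EX; I4 EX
cycle 17: I2 WR R1; I4 WR R4
cycle 18: I5→MUL
cycle 19: I5 RO
cycle 23: I5 EX
cycle 24: I5 WR R4
cycle 25: I6→DIV
cycle 26: I6 RO
cycle 34: I6 EX
cycle 35: I6 WR R4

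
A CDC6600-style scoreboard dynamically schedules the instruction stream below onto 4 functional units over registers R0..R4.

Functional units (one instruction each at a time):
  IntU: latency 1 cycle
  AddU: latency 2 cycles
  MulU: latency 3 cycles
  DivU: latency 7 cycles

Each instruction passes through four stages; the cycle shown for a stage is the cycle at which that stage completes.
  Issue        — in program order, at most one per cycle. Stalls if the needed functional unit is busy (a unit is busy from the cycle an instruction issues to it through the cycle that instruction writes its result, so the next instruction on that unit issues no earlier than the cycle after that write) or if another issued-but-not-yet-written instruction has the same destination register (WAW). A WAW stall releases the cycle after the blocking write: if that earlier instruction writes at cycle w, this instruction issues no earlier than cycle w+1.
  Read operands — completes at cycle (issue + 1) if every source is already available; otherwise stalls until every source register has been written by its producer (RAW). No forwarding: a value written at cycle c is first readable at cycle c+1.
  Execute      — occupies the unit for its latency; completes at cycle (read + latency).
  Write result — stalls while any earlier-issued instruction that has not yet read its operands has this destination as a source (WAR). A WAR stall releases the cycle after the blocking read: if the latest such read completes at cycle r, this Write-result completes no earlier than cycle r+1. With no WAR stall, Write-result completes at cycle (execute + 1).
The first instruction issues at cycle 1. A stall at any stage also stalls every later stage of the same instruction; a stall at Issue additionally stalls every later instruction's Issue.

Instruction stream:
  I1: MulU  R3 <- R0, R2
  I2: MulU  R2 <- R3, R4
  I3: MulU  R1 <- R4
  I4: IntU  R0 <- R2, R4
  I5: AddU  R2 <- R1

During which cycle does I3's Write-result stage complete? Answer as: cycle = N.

t=1  I1→MulU
t=2  I1 RO
t=5  I1 EX
t=6  I1 WR R3
t=7  I2→MulU
t=8  I2 RO
t=11  I2 EX
t=12  I2 WR R2
t=13  I3→MulU
t=14  I3 RO; I4→IntU
t=15  I4 RO; I5→AddU
t=16  I4 EX
t=17  I3 EX; I4 WR R0
t=18  I3 WR R1
t=19  I5 RO
t=21  I5 EX
t=22  I5 WR R2

cycle = 18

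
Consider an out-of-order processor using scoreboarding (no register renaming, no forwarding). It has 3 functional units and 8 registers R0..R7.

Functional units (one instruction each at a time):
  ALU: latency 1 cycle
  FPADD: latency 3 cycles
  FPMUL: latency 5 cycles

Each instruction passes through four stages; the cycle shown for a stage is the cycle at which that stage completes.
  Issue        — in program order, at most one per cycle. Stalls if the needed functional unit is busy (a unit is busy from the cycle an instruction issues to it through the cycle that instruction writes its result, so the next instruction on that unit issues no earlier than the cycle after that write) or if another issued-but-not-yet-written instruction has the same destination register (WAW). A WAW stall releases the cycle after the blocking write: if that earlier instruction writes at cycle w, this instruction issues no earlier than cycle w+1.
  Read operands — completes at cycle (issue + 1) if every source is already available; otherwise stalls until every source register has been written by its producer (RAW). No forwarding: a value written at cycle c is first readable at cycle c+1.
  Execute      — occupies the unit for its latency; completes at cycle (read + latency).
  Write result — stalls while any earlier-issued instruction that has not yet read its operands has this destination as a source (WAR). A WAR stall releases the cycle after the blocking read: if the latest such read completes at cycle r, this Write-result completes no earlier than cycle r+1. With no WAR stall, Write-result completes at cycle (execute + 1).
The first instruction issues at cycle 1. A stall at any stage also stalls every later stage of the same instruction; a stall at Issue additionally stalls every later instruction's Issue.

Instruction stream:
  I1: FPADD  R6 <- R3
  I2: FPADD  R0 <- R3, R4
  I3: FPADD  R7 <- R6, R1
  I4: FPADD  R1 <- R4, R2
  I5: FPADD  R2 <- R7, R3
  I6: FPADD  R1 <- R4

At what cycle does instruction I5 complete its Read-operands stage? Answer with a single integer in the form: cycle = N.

cycle = 26

cycle 1: issue I1 (FPADD)
cycle 2: I1 read-ops
cycle 5: I1 finished on FPADD
cycle 6: I1→R6
cycle 7: issue I2 (FPADD)
cycle 8: I2 read-ops
cycle 11: I2 finished on FPADD
cycle 12: I2→R0
cycle 13: issue I3 (FPADD)
cycle 14: I3 read-ops
cycle 17: I3 finished on FPADD
cycle 18: I3→R7
cycle 19: issue I4 (FPADD)
cycle 20: I4 read-ops
cycle 23: I4 finished on FPADD
cycle 24: I4→R1
cycle 25: issue I5 (FPADD)
cycle 26: I5 read-ops
cycle 29: I5 finished on FPADD
cycle 30: I5→R2
cycle 31: issue I6 (FPADD)
cycle 32: I6 read-ops
cycle 35: I6 finished on FPADD
cycle 36: I6→R1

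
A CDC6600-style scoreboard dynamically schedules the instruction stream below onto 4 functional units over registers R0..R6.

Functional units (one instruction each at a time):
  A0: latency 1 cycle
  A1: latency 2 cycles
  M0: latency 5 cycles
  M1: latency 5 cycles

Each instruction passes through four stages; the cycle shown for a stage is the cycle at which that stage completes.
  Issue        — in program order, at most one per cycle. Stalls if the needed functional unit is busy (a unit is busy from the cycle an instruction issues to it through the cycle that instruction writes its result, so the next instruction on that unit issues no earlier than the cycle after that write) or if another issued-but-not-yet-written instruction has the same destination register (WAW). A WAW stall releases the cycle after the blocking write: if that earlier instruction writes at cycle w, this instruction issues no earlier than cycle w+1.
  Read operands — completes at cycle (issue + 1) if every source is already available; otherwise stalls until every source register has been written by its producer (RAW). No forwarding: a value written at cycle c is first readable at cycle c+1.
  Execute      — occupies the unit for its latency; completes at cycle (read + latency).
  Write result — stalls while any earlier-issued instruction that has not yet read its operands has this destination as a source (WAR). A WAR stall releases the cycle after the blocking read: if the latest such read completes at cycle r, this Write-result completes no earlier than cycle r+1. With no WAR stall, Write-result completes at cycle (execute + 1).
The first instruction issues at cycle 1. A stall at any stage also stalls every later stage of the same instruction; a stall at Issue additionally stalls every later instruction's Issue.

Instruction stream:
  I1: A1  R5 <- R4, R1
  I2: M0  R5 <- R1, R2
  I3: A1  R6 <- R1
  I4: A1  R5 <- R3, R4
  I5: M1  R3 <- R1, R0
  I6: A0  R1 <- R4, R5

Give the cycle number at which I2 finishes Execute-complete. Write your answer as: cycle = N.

t=1  issue I1 (A1)
t=2  I1 read-ops
t=4  I1 finished on A1
t=5  I1→R5
t=6  issue I2 (M0)
t=7  I2 read-ops · issue I3 (A1)
t=8  I3 read-ops
t=10  I3 finished on A1
t=11  I3→R6
t=12  I2 finished on M0
t=13  I2→R5
t=14  issue I4 (A1)
t=15  I4 read-ops · issue I5 (M1)
t=16  I5 read-ops · issue I6 (A0)
t=17  I4 finished on A1
t=18  I4→R5
t=19  I6 read-ops
t=20  I6 finished on A0
t=21  I5 finished on M1 · I6→R1
t=22  I5→R3

cycle = 12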